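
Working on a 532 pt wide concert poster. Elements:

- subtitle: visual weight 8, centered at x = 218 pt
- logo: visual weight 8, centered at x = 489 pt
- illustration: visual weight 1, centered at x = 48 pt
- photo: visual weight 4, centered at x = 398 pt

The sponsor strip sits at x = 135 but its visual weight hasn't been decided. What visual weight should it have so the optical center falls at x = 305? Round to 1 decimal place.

Known weights sum to 8 + 8 + 1 + 4 = 21; their moment is 8·218 + 8·489 + 1·48 + 4·398 = 7296.
For the centroid to hit 305: (7296 + w·135) / (21 + w) = 305.
Solving: w = (305·21 − 7296) / (135 − 305) = -891 / -170 ≈ 5.24.

w ≈ 5.2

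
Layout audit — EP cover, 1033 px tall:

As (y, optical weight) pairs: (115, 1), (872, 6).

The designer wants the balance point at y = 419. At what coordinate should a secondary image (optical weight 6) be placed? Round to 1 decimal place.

y ≈ 16.7

With the secondary image, Σw becomes 1 + 6 + 6 = 13.
y: need Σw·y = 13·419 = 5447. Existing = 1·115 + 6·872 = 5347. Remainder 100 / 6 ≈ 16.67.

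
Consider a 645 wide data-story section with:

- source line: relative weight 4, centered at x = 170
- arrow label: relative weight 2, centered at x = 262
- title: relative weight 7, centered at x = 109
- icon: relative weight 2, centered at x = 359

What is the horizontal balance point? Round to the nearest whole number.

Σw = 4 + 2 + 7 + 2 = 15.
Σw·x = 4·170 + 2·262 + 7·109 + 2·359 = 2685, so x̄ = 2685/15 ≈ 179.00.

x ≈ 179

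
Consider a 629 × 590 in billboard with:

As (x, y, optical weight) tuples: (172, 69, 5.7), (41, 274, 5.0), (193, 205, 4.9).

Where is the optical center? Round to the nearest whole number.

(137, 177)

Total weight = 5.7 + 5.0 + 4.9 = 15.6.
x: (5.7·172 + 5.0·41 + 4.9·193) / 15.6 = 2131.1 / 15.6 ≈ 136.61
y: (5.7·69 + 5.0·274 + 4.9·205) / 15.6 = 2767.8 / 15.6 ≈ 177.42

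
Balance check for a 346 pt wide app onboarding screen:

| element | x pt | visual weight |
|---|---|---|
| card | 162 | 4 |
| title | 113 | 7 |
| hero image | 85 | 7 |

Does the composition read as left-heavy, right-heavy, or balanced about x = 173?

left-heavy

Total weight = 4 + 7 + 7 = 18.
x-moment: 4·162 + 7·113 + 7·85 = 2034; centroid 2034/18 ≈ 113.00.
Since 113.0 is left of 173, the composition reads left-heavy.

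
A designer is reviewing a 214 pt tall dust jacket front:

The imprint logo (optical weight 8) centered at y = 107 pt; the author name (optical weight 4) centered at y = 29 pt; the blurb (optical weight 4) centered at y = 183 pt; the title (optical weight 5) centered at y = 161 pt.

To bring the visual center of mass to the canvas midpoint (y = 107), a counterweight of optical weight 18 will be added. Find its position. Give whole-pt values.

New total weight: (8 + 4 + 4 + 5) + 18 = 39.
y: need Σw·y = 39·107 = 4173. Existing = 8·107 + 4·29 + 4·183 + 5·161 = 2509. Remainder 1664 / 18 ≈ 92.44.

y ≈ 92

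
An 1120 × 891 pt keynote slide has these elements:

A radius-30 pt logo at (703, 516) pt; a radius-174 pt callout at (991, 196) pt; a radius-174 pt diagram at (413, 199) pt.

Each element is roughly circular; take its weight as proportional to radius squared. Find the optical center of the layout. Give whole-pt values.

(702, 202)

Weights ∝ r²: logo 30² = 900, callout 174² = 30276, diagram 174² = 30276; Σw = 61452.
Σw·x = 900·703 + 30276·991 + 30276·413 = 43140204, so x̄ = 43140204/61452 ≈ 702.01.
Σw·y = 900·516 + 30276·196 + 30276·199 = 12423420, so ȳ = 12423420/61452 ≈ 202.16.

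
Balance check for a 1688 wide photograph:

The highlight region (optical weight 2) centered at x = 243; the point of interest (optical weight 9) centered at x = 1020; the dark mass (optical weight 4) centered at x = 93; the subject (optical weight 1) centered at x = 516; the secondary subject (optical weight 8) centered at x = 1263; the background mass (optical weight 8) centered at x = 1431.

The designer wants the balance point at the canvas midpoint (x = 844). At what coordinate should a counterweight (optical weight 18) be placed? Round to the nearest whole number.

x ≈ 561

New total weight: (2 + 9 + 4 + 1 + 8 + 8) + 18 = 50.
Along x: (32106 + 18·x) / 50 = 844 (existing moment 2·243 + 9·1020 + 4·93 + 1·516 + 8·1263 + 8·1431 = 32106) ⇒ x = (42200 − 32106) / 18 ≈ 560.78.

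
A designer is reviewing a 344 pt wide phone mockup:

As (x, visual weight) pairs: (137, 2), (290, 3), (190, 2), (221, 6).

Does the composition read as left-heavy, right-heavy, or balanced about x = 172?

Weights sum to 2 + 3 + 2 + 6 = 13.
x-moment: 2·137 + 3·290 + 2·190 + 6·221 = 2850; centroid 2850/13 ≈ 219.23.
219.2 vs midline 172 → right-heavy.

right-heavy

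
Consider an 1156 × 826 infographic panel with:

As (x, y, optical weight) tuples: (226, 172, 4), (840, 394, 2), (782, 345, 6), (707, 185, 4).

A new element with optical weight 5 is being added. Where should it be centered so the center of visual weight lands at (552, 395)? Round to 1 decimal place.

After adding the new element, total weight = 4 + 2 + 6 + 4 + 5 = 21.
Along x: (10104 + 5·x) / 21 = 552 (existing moment 4·226 + 2·840 + 6·782 + 4·707 = 10104) ⇒ x = (11592 − 10104) / 5 ≈ 297.60.
Along y: (4286 + 5·y) / 21 = 395 (existing moment 4·172 + 2·394 + 6·345 + 4·185 = 4286) ⇒ y = (8295 − 4286) / 5 ≈ 801.80.

(297.6, 801.8)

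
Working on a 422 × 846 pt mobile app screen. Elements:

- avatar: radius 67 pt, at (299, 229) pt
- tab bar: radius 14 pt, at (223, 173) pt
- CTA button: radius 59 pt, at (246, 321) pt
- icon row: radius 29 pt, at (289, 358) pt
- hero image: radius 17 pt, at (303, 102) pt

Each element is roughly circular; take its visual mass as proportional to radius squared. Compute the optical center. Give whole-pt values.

Weights ∝ r²: avatar 67² = 4489, tab bar 14² = 196, CTA button 59² = 3481, icon row 29² = 841, hero image 17² = 289; Σw = 9296.
x-moment: 4489·299 + 196·223 + 3481·246 + 841·289 + 289·303 = 2572861; centroid 2572861/9296 ≈ 276.77.
y-moment: 4489·229 + 196·173 + 3481·321 + 841·358 + 289·102 = 2509846; centroid 2509846/9296 ≈ 269.99.

(277, 270)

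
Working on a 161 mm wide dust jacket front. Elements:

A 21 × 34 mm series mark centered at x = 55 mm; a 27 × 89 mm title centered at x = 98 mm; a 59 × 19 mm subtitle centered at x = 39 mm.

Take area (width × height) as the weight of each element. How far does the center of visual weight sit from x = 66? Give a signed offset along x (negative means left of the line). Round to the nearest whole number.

≈ 9 mm

Taking area as weight: series mark 21·34 = 714, title 27·89 = 2403, subtitle 59·19 = 1121. Sum 4238.
x-moment: 714·55 + 2403·98 + 1121·39 = 318483; centroid 318483/4238 ≈ 75.15.
Difference: 75.15 − 66 ≈ 9.15.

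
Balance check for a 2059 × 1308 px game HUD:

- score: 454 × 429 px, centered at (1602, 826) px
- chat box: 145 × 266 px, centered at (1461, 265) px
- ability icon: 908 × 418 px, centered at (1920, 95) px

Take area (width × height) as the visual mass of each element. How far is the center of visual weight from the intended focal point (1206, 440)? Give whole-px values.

Areas → weights: score 454·429 = 194766, chat box 145·266 = 38570, ability icon 908·418 = 379544; Σw = 612880.
x: (194766·1602 + 38570·1461 + 379544·1920) / 612880 = 1097090382 / 612880 ≈ 1790.06
y: (194766·826 + 38570·265 + 379544·95) / 612880 = 207154446 / 612880 ≈ 338.00
From (1206, 440): dx = 584.06, dy = -102.00, so the distance is √(dx²+dy²) ≈ 592.90.

≈ 593 px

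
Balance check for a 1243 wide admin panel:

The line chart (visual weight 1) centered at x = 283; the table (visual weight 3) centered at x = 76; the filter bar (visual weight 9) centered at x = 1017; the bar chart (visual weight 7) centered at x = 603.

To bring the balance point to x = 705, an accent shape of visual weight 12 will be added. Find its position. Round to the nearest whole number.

x ≈ 723

With the accent shape, Σw becomes 1 + 3 + 9 + 7 + 12 = 32.
x: target moment 32×705 = 22560; current 1·283 + 3·76 + 9·1017 + 7·603 = 13885; the accent shape supplies 8675, so x = 8675/12 ≈ 722.92.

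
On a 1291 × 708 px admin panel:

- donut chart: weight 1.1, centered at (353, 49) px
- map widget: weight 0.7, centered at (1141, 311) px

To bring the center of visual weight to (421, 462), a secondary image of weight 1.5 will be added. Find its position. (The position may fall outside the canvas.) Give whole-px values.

New total weight: (1.1 + 0.7) + 1.5 = 3.3.
Along x: (1187.0 + 1.5·x) / 3.3 = 421 (existing moment 1.1·353 + 0.7·1141 = 1187.0) ⇒ x = (1389.3 − 1187.0) / 1.5 ≈ 134.87.
Along y: (271.6 + 1.5·y) / 3.3 = 462 (existing moment 1.1·49 + 0.7·311 = 271.6) ⇒ y = (1524.6 − 271.6) / 1.5 ≈ 835.33.

(135, 835)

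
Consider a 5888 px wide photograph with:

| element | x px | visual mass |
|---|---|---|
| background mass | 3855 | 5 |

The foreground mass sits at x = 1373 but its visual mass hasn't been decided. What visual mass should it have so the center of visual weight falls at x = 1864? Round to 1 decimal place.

The single fixed element contributes weight 5, moment 5·3855 = 19275.
Balance at x = 1864 requires (19275 + w·1373) / (5 + w) = 1864.
Solving: w = (1864·5 − 19275) / (1373 − 1864) = -9955 / -491 ≈ 20.27.

w ≈ 20.3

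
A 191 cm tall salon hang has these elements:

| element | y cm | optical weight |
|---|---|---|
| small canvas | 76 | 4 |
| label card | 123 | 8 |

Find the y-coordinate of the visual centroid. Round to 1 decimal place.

y ≈ 107.3

Total weight = 4 + 8 = 12.
y: (4·76 + 8·123) / 12 = 1288 / 12 ≈ 107.33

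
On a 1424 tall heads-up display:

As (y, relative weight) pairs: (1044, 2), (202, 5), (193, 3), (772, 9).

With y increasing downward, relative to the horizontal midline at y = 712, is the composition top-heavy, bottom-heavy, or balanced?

top-heavy

Weights sum to 2 + 5 + 3 + 9 = 19.
y-moment: 2·1044 + 5·202 + 3·193 + 9·772 = 10625; centroid 10625/19 ≈ 559.21.
Since 559.2 is above (smaller y than) 712, the composition reads top-heavy.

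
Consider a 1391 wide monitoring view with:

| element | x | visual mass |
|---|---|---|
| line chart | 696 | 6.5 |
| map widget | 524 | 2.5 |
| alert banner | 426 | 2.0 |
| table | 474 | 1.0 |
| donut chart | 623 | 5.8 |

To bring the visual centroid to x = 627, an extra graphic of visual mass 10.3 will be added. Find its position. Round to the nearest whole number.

x ≈ 665

New total weight: (6.5 + 2.5 + 2.0 + 1.0 + 5.8) + 10.3 = 28.1.
x: need Σw·x = 28.1·627 = 17618.7. Existing = 6.5·696 + 2.5·524 + 2.0·426 + 1.0·474 + 5.8·623 = 10773.4. Remainder 6845.3 / 10.3 ≈ 664.59.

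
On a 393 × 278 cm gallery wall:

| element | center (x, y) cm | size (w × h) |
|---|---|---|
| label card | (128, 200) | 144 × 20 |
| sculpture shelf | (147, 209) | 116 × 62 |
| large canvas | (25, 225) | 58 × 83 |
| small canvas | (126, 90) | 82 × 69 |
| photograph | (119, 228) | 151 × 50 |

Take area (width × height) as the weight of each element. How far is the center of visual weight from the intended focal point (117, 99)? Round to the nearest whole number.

≈ 93 cm

Areas: label card 144·20 = 2880, sculpture shelf 116·62 = 7192, large canvas 58·83 = 4814, small canvas 82·69 = 5658, photograph 151·50 = 7550. Total weight = 28094.
Σw·x = 2880·128 + 7192·147 + 4814·25 + 5658·126 + 7550·119 = 3157572, so x̄ = 3157572/28094 ≈ 112.39.
Σw·y = 2880·200 + 7192·209 + 4814·225 + 5658·90 + 7550·228 = 5392898, so ȳ = 5392898/28094 ≈ 191.96.
Offset from (117, 99): Δx ≈ -4.61, Δy ≈ 92.96; distance = √(Δx² + Δy²) ≈ 93.07.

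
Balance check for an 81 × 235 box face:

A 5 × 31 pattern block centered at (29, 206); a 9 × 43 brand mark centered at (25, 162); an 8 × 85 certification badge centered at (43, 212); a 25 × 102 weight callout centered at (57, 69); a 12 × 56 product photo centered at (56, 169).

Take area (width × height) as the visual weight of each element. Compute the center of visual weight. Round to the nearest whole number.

(51, 119)

Areas: pattern block 5·31 = 155, brand mark 9·43 = 387, certification badge 8·85 = 680, weight callout 25·102 = 2550, product photo 12·56 = 672. Total weight = 4444.
x-moment: 155·29 + 387·25 + 680·43 + 2550·57 + 672·56 = 226392; centroid 226392/4444 ≈ 50.94.
y-moment: 155·206 + 387·162 + 680·212 + 2550·69 + 672·169 = 528302; centroid 528302/4444 ≈ 118.88.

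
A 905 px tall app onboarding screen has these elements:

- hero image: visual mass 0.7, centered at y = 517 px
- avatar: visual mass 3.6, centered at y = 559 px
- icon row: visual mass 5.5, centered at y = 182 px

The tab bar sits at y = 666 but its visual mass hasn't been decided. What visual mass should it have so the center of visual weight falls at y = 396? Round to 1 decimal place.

w ≈ 1.9

Fixed elements: Σw = 0.7 + 3.6 + 5.5 = 9.8, Σw·y = 0.7·517 + 3.6·559 + 5.5·182 = 3375.3.
Set Σw·y/Σw = 396: (3375.3 + 666w) = 396·(9.8 + w).
Solving: w = (396·9.8 − 3375.3) / (666 − 396) = 505.5 / 270 ≈ 1.87.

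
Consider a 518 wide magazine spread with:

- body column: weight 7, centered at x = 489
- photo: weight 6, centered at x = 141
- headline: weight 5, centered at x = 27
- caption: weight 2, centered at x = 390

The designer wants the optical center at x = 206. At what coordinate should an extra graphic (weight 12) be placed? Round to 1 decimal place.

x ≈ 117.3

New total weight: (7 + 6 + 5 + 2) + 12 = 32.
Along x: (5184 + 12·x) / 32 = 206 (existing moment 7·489 + 6·141 + 5·27 + 2·390 = 5184) ⇒ x = (6592 − 5184) / 12 ≈ 117.33.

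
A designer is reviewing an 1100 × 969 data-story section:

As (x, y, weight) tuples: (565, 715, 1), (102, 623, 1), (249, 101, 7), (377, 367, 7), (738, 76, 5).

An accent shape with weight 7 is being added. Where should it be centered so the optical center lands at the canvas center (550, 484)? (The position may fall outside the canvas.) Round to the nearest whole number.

With the accent shape, Σw becomes 1 + 1 + 7 + 7 + 5 + 7 = 28.
Along x: (8739 + 7·x) / 28 = 550 (existing moment 1·565 + 1·102 + 7·249 + 7·377 + 5·738 = 8739) ⇒ x = (15400 − 8739) / 7 ≈ 951.57.
Along y: (4994 + 7·y) / 28 = 484 (existing moment 1·715 + 1·623 + 7·101 + 7·367 + 5·76 = 4994) ⇒ y = (13552 − 4994) / 7 ≈ 1222.57.

(952, 1223)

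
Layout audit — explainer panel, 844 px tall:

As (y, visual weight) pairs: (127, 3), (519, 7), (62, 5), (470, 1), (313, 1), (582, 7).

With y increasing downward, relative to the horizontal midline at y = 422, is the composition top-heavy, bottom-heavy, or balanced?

Total weight = 3 + 7 + 5 + 1 + 1 + 7 = 24.
Σw·y = 9181; ȳ = 9181/24 ≈ 382.54.
382.5 vs midline 422 → top-heavy.

top-heavy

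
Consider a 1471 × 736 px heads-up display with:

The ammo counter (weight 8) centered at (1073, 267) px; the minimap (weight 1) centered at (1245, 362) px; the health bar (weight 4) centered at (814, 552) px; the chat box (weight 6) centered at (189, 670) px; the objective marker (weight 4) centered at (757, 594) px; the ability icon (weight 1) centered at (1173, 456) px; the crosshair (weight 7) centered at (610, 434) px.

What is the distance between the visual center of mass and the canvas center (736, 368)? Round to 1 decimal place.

≈ 102.9 px

Σw = 8 + 1 + 4 + 6 + 4 + 1 + 7 = 31.
x-moment: 8·1073 + 1·1245 + 4·814 + 6·189 + 4·757 + 1·1173 + 7·610 = 22690; centroid 22690/31 ≈ 731.94.
y-moment: 8·267 + 1·362 + 4·552 + 6·670 + 4·594 + 1·456 + 7·434 = 14596; centroid 14596/31 ≈ 470.84.
From (736, 368): dx = -4.06, dy = 102.84, so the distance is √(dx²+dy²) ≈ 102.92.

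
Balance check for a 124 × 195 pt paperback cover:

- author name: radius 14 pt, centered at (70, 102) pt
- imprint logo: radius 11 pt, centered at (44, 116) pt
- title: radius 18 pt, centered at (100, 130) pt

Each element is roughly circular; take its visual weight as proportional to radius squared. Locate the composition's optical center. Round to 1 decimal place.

r² weights: author name 14² = 196, imprint logo 11² = 121, title 18² = 324. Total = 641.
x: (196·70 + 121·44 + 324·100) / 641 = 51444 / 641 ≈ 80.26
y: (196·102 + 121·116 + 324·130) / 641 = 76148 / 641 ≈ 118.80

(80.3, 118.8)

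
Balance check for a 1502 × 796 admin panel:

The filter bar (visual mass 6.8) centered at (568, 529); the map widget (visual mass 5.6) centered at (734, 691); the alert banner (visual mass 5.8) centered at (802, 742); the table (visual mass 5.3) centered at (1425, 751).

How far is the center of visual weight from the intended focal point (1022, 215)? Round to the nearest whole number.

≈ 484

Weights sum to 6.8 + 5.6 + 5.8 + 5.3 = 23.5.
x: (6.8·568 + 5.6·734 + 5.8·802 + 5.3·1425) / 23.5 = 20176.9 / 23.5 ≈ 858.59
y: (6.8·529 + 5.6·691 + 5.8·742 + 5.3·751) / 23.5 = 15750.7 / 23.5 ≈ 670.24
Offset from (1022, 215): Δx ≈ -163.41, Δy ≈ 455.24; distance = √(Δx² + Δy²) ≈ 483.68.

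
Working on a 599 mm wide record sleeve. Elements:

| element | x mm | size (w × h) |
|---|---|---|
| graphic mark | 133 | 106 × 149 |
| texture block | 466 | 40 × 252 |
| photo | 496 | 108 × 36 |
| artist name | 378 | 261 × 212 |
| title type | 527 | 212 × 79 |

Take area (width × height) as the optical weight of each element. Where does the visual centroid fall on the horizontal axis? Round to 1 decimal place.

x ≈ 377.7

Taking area as weight: graphic mark 106·149 = 15794, texture block 40·252 = 10080, photo 108·36 = 3888, artist name 261·212 = 55332, title type 212·79 = 16748. Sum 101842.
x-moment: 15794·133 + 10080·466 + 3888·496 + 55332·378 + 16748·527 = 38468022; centroid 38468022/101842 ≈ 377.72.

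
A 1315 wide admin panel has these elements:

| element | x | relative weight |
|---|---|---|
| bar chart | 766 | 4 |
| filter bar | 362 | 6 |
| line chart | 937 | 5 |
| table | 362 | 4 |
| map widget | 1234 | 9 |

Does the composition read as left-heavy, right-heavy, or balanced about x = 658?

right-heavy

Σw = 4 + 6 + 5 + 4 + 9 = 28.
x-moment: 4·766 + 6·362 + 5·937 + 4·362 + 9·1234 = 22475; centroid 22475/28 ≈ 802.68.
Since 802.7 is right of 658, the composition reads right-heavy.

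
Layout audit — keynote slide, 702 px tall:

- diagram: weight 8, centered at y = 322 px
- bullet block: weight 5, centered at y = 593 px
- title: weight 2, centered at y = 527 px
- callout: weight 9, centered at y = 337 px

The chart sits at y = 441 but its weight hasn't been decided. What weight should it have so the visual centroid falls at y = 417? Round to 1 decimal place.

w ≈ 15.8

Fixed elements: Σw = 8 + 5 + 2 + 9 = 24, Σw·y = 8·322 + 5·593 + 2·527 + 9·337 = 9628.
Set Σw·y/Σw = 417: (9628 + 441w) = 417·(24 + w).
So w = (417·24 − 9628)/(441 − 417) = 380/24 ≈ 15.83.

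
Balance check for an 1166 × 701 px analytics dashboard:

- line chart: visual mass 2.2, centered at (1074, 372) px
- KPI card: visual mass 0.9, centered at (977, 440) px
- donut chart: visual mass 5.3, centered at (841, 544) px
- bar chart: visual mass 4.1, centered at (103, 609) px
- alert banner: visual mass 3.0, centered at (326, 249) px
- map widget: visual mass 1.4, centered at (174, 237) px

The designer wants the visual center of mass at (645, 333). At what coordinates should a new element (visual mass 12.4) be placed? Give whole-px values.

New total weight: (2.2 + 0.9 + 5.3 + 4.1 + 3.0 + 1.4) + 12.4 = 29.3.
x: need Σw·x = 29.3·645 = 18898.5. Existing = 2.2·1074 + 0.9·977 + 5.3·841 + 4.1·103 + 3.0·326 + 1.4·174 = 9343.3. Remainder 9555.2 / 12.4 ≈ 770.58.
y: need Σw·y = 29.3·333 = 9756.9. Existing = 2.2·372 + 0.9·440 + 5.3·544 + 4.1·609 + 3.0·249 + 1.4·237 = 7673.3. Remainder 2083.6 / 12.4 ≈ 168.03.

(771, 168)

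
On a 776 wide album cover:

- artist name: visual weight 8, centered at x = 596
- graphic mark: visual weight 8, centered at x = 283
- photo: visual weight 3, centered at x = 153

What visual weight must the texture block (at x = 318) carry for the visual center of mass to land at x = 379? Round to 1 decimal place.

w ≈ 4.8

Existing Σw = 19 (8 + 8 + 3); existing moment 8·596 + 8·283 + 3·153 = 7491.
Balance at x = 379 requires (7491 + w·318) / (19 + w) = 379.
So w = (379·19 − 7491)/(318 − 379) = -290/-61 ≈ 4.75.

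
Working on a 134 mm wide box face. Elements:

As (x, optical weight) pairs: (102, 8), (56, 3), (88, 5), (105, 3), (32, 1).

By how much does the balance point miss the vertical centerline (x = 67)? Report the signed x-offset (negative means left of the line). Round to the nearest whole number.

Σw = 8 + 3 + 5 + 3 + 1 = 20.
x: (8·102 + 3·56 + 5·88 + 3·105 + 1·32) / 20 = 1771 / 20 ≈ 88.55
Offset from x = 67: 88.55 − 67 ≈ 21.55.

≈ 22 mm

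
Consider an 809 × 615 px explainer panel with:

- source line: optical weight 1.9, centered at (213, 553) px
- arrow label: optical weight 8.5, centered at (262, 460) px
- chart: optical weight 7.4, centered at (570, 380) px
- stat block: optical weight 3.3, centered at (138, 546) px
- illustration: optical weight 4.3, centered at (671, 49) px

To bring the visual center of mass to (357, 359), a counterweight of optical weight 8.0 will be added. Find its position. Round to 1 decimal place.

After adding the counterweight, total weight = 1.9 + 8.5 + 7.4 + 3.3 + 4.3 + 8.0 = 33.4.
x: need Σw·x = 33.4·357 = 11923.8. Existing = 1.9·213 + 8.5·262 + 7.4·570 + 3.3·138 + 4.3·671 = 10190.4. Remainder 1733.4 / 8.0 ≈ 216.67.
y: need Σw·y = 33.4·359 = 11990.6. Existing = 1.9·553 + 8.5·460 + 7.4·380 + 3.3·546 + 4.3·49 = 9785.2. Remainder 2205.4 / 8.0 ≈ 275.67.

(216.7, 275.7)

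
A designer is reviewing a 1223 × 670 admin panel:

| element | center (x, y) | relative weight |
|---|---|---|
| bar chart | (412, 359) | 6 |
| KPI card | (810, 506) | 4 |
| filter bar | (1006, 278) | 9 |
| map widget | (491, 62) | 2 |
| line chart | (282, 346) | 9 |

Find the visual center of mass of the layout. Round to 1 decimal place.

(609.5, 330.6)

Σw = 6 + 4 + 9 + 2 + 9 = 30.
Σw·x = 6·412 + 4·810 + 9·1006 + 2·491 + 9·282 = 18286, so x̄ = 18286/30 ≈ 609.53.
Σw·y = 6·359 + 4·506 + 9·278 + 2·62 + 9·346 = 9918, so ȳ = 9918/30 ≈ 330.60.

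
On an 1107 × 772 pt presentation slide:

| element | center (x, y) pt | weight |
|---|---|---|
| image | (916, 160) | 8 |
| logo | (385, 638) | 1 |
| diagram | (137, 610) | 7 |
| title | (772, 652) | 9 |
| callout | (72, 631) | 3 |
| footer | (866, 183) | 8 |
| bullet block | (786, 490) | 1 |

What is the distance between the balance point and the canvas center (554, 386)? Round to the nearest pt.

≈ 93 pt

Weights sum to 8 + 1 + 7 + 9 + 3 + 8 + 1 = 37.
x: moment 23550 / weight 37 ≈ 636.49
Σw·y = 15903; ȳ = 15903/37 ≈ 429.81.
Relative to (554, 386): Δ = (82.49, 43.81); |Δ| = √(82.49² + 43.81²) ≈ 93.40.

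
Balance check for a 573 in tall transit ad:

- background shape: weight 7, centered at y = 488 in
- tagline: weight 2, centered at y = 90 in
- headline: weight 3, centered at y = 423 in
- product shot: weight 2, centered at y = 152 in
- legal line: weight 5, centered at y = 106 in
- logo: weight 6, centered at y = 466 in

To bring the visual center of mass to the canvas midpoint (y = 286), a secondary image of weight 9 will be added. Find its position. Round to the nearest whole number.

y ≈ 137

New total weight: (7 + 2 + 3 + 2 + 5 + 6) + 9 = 34.
y: target moment 34×286 = 9724; current 7·488 + 2·90 + 3·423 + 2·152 + 5·106 + 6·466 = 8495; the secondary image supplies 1229, so y = 1229/9 ≈ 136.56.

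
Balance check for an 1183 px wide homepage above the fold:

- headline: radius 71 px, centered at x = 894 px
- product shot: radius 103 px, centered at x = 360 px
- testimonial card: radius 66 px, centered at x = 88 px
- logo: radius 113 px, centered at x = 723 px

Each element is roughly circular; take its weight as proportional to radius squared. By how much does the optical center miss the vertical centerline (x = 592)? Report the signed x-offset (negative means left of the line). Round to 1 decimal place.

Weights ∝ r²: headline 71² = 5041, product shot 103² = 10609, testimonial card 66² = 4356, logo 113² = 12769; Σw = 32775.
Σw·x = 5041·894 + 10609·360 + 4356·88 + 12769·723 = 17941209, so x̄ = 17941209/32775 ≈ 547.41.
Against x = 592, that's 547.41 − 592 = -44.59.

≈ -44.6 px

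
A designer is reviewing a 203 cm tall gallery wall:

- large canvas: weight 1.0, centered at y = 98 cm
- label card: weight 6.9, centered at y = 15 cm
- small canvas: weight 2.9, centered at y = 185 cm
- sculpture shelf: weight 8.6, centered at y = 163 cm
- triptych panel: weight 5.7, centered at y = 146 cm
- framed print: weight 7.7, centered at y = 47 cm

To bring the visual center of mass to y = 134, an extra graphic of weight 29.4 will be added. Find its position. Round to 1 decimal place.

With the extra graphic, Σw becomes 1.0 + 6.9 + 2.9 + 8.6 + 5.7 + 7.7 + 29.4 = 62.2.
y: need Σw·y = 62.2·134 = 8334.8. Existing = 1.0·98 + 6.9·15 + 2.9·185 + 8.6·163 + 5.7·146 + 7.7·47 = 3333.9. Remainder 5000.9 / 29.4 ≈ 170.10.

y ≈ 170.1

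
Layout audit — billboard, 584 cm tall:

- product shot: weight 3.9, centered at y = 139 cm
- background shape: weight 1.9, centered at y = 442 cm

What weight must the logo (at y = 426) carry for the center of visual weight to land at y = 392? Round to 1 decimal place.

Known weights sum to 3.9 + 1.9 = 5.8; their moment is 3.9·139 + 1.9·442 = 1381.9.
Set Σw·y/Σw = 392: (1381.9 + 426w) = 392·(5.8 + w).
Rearranging, w·(426 − 392) = 392·5.8 − 1381.9 = 891.7, so w ≈ 891.7/34 = 26.23.

w ≈ 26.2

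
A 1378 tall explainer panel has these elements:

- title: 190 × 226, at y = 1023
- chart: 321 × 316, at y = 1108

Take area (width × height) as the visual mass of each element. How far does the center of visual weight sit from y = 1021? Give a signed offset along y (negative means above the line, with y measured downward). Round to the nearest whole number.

Areas → weights: title 190·226 = 42940, chart 321·316 = 101436; Σw = 144376.
Σw·y = 42940·1023 + 101436·1108 = 156318708, so ȳ = 156318708/144376 ≈ 1082.72.
Against y = 1021, that's 1082.72 − 1021 = 61.72.

≈ 62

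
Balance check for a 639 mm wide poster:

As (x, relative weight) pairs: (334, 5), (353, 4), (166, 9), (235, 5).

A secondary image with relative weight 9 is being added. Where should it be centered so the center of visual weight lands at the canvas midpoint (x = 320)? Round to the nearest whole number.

After adding the secondary image, total weight = 5 + 4 + 9 + 5 + 9 = 32.
Along x: (5751 + 9·x) / 32 = 320 (existing moment 5·334 + 4·353 + 9·166 + 5·235 = 5751) ⇒ x = (10240 − 5751) / 9 ≈ 498.78.

x ≈ 499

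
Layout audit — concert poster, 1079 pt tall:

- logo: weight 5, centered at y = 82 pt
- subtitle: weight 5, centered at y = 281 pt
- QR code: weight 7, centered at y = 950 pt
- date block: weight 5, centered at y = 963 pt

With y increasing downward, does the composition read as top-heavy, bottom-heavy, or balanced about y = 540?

bottom-heavy

Σw = 5 + 5 + 7 + 5 = 22.
y: (5·82 + 5·281 + 7·950 + 5·963) / 22 = 13280 / 22 ≈ 603.64
603.6 vs midline 540 → bottom-heavy.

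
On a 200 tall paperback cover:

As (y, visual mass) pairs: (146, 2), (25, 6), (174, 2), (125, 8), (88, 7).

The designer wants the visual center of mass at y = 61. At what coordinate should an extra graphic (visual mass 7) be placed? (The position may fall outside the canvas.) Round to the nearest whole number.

With the extra graphic, Σw becomes 2 + 6 + 2 + 8 + 7 + 7 = 32.
y: need Σw·y = 32·61 = 1952. Existing = 2·146 + 6·25 + 2·174 + 8·125 + 7·88 = 2406. Remainder -454 / 7 ≈ -64.86.

y ≈ -65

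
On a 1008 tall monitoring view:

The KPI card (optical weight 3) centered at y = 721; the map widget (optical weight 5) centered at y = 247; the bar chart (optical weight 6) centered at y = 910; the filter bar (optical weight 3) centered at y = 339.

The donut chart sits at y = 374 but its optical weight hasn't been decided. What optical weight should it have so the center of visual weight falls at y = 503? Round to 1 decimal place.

Existing Σw = 17 (3 + 5 + 6 + 3); existing moment 3·721 + 5·247 + 6·910 + 3·339 = 9875.
For the centroid to hit 503: (9875 + w·374) / (17 + w) = 503.
So w = (503·17 − 9875)/(374 − 503) = -1324/-129 ≈ 10.26.

w ≈ 10.3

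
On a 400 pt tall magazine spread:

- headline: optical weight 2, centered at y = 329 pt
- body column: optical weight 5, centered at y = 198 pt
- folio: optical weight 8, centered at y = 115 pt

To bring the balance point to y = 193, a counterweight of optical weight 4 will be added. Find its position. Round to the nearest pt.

y ≈ 275

After adding the counterweight, total weight = 2 + 5 + 8 + 4 = 19.
Along y: (2568 + 4·y) / 19 = 193 (existing moment 2·329 + 5·198 + 8·115 = 2568) ⇒ y = (3667 − 2568) / 4 ≈ 274.75.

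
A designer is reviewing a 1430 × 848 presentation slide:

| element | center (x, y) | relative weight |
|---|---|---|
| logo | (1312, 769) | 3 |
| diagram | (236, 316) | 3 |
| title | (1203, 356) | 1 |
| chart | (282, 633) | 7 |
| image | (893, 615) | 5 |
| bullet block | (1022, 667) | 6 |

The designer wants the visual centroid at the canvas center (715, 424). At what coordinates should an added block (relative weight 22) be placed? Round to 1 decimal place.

(690.3, 218.6)

With the added block, Σw becomes 3 + 3 + 1 + 7 + 5 + 6 + 22 = 47.
Along x: (18418 + 22·x) / 47 = 715 (existing moment 3·1312 + 3·236 + 1·1203 + 7·282 + 5·893 + 6·1022 = 18418) ⇒ x = (33605 − 18418) / 22 ≈ 690.32.
Along y: (15119 + 22·y) / 47 = 424 (existing moment 3·769 + 3·316 + 1·356 + 7·633 + 5·615 + 6·667 = 15119) ⇒ y = (19928 − 15119) / 22 ≈ 218.59.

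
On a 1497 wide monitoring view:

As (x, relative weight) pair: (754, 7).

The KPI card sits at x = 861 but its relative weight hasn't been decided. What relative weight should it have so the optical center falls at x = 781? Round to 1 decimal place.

w ≈ 2.4

Known: weight 7 with moment 7·754 = 5278.
Balance at x = 781 requires (5278 + w·861) / (7 + w) = 781.
Solving: w = (781·7 − 5278) / (861 − 781) = 189 / 80 ≈ 2.36.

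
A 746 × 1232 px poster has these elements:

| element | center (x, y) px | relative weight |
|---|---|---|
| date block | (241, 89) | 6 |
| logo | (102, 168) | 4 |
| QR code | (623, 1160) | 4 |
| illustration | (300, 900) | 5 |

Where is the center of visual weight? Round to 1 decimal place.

(307.7, 544.5)

Σw = 6 + 4 + 4 + 5 = 19.
Σw·x = 6·241 + 4·102 + 4·623 + 5·300 = 5846, so x̄ = 5846/19 ≈ 307.68.
Σw·y = 6·89 + 4·168 + 4·1160 + 5·900 = 10346, so ȳ = 10346/19 ≈ 544.53.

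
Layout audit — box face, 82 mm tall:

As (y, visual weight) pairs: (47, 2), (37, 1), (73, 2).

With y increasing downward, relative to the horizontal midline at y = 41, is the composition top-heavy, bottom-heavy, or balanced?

Weights sum to 2 + 1 + 2 = 5.
y: (2·47 + 1·37 + 2·73) / 5 = 277 / 5 ≈ 55.40
Since 55.4 is below (larger y than) 41, the composition reads bottom-heavy.

bottom-heavy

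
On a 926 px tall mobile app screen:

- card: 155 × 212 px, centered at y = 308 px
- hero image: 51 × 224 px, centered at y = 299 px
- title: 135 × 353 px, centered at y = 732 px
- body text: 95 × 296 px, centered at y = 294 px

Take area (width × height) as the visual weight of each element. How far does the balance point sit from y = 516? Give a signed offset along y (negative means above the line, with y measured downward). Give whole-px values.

Areas → weights: card 155·212 = 32860, hero image 51·224 = 11424, title 135·353 = 47655, body text 95·296 = 28120; Σw = 120059.
y: (32860·308 + 11424·299 + 47655·732 + 28120·294) / 120059 = 56687396 / 120059 ≈ 472.16
Difference: 472.16 − 516 ≈ -43.84.

≈ -44 px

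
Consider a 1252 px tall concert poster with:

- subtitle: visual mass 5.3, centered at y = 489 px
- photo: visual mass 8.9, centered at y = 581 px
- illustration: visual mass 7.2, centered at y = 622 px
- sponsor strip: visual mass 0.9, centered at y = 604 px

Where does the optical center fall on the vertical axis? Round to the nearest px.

y ≈ 573

Weights sum to 5.3 + 8.9 + 7.2 + 0.9 = 22.3.
y-moment: 5.3·489 + 8.9·581 + 7.2·622 + 0.9·604 = 12784.6; centroid 12784.6/22.3 ≈ 573.30.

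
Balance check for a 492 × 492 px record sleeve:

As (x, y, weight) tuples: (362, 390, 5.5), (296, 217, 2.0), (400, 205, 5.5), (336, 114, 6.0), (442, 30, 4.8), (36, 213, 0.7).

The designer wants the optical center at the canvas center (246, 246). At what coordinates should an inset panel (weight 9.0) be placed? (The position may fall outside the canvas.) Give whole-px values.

(-78, 395)

New total weight: (5.5 + 2.0 + 5.5 + 6.0 + 4.8 + 0.7) + 9.0 = 33.5.
Along x: (8945.8 + 9.0·x) / 33.5 = 246 (existing moment 5.5·362 + 2.0·296 + 5.5·400 + 6.0·336 + 4.8·442 + 0.7·36 = 8945.8) ⇒ x = (8241.0 − 8945.8) / 9.0 ≈ -78.31.
Along y: (4683.6 + 9.0·y) / 33.5 = 246 (existing moment 5.5·390 + 2.0·217 + 5.5·205 + 6.0·114 + 4.8·30 + 0.7·213 = 4683.6) ⇒ y = (8241.0 − 4683.6) / 9.0 ≈ 395.27.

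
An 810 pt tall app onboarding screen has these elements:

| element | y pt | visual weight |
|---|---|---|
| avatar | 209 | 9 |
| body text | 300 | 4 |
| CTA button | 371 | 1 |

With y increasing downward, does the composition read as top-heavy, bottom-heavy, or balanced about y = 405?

Weights sum to 9 + 4 + 1 = 14.
y: (9·209 + 4·300 + 1·371) / 14 = 3452 / 14 ≈ 246.57
Since 246.6 is above (smaller y than) 405, the composition reads top-heavy.

top-heavy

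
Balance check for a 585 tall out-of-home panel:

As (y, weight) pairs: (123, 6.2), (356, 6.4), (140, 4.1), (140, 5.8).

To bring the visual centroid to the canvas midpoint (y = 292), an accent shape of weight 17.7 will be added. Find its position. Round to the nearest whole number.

With the accent shape, Σw becomes 6.2 + 6.4 + 4.1 + 5.8 + 17.7 = 40.2.
y: need Σw·y = 40.2·292 = 11738.4. Existing = 6.2·123 + 6.4·356 + 4.1·140 + 5.8·140 = 4427.0. Remainder 7311.4 / 17.7 ≈ 413.07.

y ≈ 413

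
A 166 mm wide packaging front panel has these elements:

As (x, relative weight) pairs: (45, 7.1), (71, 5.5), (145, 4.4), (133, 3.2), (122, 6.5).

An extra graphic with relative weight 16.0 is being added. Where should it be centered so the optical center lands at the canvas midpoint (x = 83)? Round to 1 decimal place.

With the extra graphic, Σw becomes 7.1 + 5.5 + 4.4 + 3.2 + 6.5 + 16.0 = 42.7.
x: need Σw·x = 42.7·83 = 3544.1. Existing = 7.1·45 + 5.5·71 + 4.4·145 + 3.2·133 + 6.5·122 = 2566.6. Remainder 977.5 / 16.0 ≈ 61.09.

x ≈ 61.1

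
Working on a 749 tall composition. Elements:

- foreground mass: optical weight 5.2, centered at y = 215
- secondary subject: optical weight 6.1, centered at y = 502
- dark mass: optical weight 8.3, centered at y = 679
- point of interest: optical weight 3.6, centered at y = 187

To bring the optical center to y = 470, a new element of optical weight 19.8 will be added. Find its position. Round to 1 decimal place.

After adding the new element, total weight = 5.2 + 6.1 + 8.3 + 3.6 + 19.8 = 43.0.
y: need Σw·y = 43.0·470 = 20210.0. Existing = 5.2·215 + 6.1·502 + 8.3·679 + 3.6·187 = 10489.1. Remainder 9720.9 / 19.8 ≈ 490.95.

y ≈ 491.0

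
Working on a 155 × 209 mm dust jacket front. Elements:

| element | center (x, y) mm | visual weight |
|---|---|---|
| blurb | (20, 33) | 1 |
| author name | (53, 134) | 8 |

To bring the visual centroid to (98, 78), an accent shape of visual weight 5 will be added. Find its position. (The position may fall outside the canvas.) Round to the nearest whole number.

After adding the accent shape, total weight = 1 + 8 + 5 = 14.
x: target moment 14×98 = 1372; current 1·20 + 8·53 = 444; the accent shape supplies 928, so x = 928/5 ≈ 185.60.
y: target moment 14×78 = 1092; current 1·33 + 8·134 = 1105; the accent shape supplies -13, so y = -13/5 ≈ -2.60.

(186, -3)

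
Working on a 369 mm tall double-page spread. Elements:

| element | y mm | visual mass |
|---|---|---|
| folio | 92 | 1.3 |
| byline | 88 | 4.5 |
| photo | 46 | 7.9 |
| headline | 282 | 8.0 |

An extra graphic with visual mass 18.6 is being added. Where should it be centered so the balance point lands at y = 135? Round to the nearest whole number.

y ≈ 124

After adding the extra graphic, total weight = 1.3 + 4.5 + 7.9 + 8.0 + 18.6 = 40.3.
y: target moment 40.3×135 = 5440.5; current 1.3·92 + 4.5·88 + 7.9·46 + 8.0·282 = 3135.0; the extra graphic supplies 2305.5, so y = 2305.5/18.6 ≈ 123.95.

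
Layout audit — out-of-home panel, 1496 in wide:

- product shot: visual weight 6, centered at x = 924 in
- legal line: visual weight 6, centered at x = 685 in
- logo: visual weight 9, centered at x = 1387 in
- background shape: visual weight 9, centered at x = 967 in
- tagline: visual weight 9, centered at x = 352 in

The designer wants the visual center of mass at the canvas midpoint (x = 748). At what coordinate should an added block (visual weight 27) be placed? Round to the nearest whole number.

x ≈ 569

New total weight: (6 + 6 + 9 + 9 + 9) + 27 = 66.
x: target moment 66×748 = 49368; current 6·924 + 6·685 + 9·1387 + 9·967 + 9·352 = 34008; the added block supplies 15360, so x = 15360/27 ≈ 568.89.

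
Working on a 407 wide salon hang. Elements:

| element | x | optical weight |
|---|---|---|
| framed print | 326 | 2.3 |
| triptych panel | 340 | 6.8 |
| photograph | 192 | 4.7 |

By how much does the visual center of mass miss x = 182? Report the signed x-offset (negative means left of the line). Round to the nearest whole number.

≈ 105

Σw = 2.3 + 6.8 + 4.7 = 13.8.
x-moment: 2.3·326 + 6.8·340 + 4.7·192 = 3964.2; centroid 3964.2/13.8 ≈ 287.26.
Difference: 287.26 − 182 ≈ 105.26.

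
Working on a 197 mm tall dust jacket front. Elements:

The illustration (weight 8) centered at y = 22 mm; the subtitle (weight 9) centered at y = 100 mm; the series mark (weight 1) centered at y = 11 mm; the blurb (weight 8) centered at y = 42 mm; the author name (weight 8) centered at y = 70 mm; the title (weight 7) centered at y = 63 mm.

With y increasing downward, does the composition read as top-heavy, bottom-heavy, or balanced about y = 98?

Σw = 8 + 9 + 1 + 8 + 8 + 7 = 41.
y: moment 2424 / weight 41 ≈ 59.12
Since 59.1 is above (smaller y than) 98, the composition reads top-heavy.

top-heavy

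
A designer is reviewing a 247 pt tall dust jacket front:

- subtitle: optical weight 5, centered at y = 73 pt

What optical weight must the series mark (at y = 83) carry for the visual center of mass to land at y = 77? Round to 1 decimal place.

w ≈ 3.3

Known: weight 5 with moment 5·73 = 365.
Set Σw·y/Σw = 77: (365 + 83w) = 77·(5 + w).
So w = (77·5 − 365)/(83 − 77) = 20/6 ≈ 3.33.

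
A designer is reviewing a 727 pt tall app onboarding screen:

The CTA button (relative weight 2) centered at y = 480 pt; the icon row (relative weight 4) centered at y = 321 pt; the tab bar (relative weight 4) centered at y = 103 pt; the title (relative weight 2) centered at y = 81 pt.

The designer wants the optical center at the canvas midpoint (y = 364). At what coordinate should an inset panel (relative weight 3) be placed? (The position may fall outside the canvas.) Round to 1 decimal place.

y ≈ 880.7

After adding the inset panel, total weight = 2 + 4 + 4 + 2 + 3 = 15.
y: target moment 15×364 = 5460; current 2·480 + 4·321 + 4·103 + 2·81 = 2818; the inset panel supplies 2642, so y = 2642/3 ≈ 880.67.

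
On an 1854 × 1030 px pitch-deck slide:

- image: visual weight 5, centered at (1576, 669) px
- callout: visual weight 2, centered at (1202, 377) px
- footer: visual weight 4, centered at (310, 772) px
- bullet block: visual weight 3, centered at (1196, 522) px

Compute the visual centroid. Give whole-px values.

(1079, 625)

Weights sum to 5 + 2 + 4 + 3 = 14.
x: (5·1576 + 2·1202 + 4·310 + 3·1196) / 14 = 15112 / 14 ≈ 1079.43
y: (5·669 + 2·377 + 4·772 + 3·522) / 14 = 8753 / 14 ≈ 625.21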